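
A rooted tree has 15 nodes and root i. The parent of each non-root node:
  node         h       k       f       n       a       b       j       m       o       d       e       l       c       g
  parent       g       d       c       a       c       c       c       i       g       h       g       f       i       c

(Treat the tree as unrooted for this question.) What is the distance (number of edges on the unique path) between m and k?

Walking from m: m–i–c–g–h–d–k. Length 6.

6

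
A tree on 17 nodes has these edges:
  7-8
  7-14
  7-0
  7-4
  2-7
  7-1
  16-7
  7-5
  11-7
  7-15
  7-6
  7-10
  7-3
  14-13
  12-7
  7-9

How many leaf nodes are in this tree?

15

The leaves are 0, 1, 2, 3, 4, 5, 6, 8, 9, 10, 11, 12, 13, 15, 16.
That is 15 leaves.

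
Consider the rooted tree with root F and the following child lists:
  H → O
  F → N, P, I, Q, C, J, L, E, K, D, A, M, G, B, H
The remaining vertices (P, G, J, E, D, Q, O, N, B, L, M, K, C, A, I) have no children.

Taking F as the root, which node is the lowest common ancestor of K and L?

Path K→root: K F; path L→root: L F.
First common node: F.

F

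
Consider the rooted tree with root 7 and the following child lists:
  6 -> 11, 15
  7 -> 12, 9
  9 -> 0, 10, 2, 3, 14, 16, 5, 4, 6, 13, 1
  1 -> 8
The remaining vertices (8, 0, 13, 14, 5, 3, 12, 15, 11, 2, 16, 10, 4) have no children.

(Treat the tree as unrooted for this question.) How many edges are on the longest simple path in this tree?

4

BFS from 12 reaches 8 last, at distance 4; BFS from 8 confirms no node is farther.
Path: 12-7-9-1-8.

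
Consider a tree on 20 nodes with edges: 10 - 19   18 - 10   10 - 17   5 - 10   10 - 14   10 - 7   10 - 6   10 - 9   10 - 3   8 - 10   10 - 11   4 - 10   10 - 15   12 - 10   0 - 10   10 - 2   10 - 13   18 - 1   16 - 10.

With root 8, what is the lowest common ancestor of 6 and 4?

6's ancestor chain is 6, 10, 8 and 4's is 4, 10, 8; they first meet at 10.

10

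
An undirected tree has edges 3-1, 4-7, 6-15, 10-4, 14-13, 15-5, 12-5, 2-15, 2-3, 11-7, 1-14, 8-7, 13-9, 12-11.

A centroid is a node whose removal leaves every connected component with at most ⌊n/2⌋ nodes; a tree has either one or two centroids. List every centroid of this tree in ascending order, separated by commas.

15

Removing 15 splits the tree into components of sizes 7, 6, 1; the largest is 7 ≤ ⌊15/2⌋ = 7.
No neighbour of 15 does as well, so 15 is the unique centroid.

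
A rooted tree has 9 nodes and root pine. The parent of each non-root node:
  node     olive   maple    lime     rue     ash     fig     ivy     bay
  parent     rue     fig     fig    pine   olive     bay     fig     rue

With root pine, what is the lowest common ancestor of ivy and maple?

Path ivy→root: ivy fig bay rue pine; path maple→root: maple fig bay rue pine.
First common node: fig.

fig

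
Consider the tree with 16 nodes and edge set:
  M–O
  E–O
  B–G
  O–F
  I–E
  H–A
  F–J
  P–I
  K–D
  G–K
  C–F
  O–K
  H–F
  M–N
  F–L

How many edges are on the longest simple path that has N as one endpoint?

5

The node farthest from N is A (B, P also at distance 5), via N-M-O-F-H-A — 5 edges.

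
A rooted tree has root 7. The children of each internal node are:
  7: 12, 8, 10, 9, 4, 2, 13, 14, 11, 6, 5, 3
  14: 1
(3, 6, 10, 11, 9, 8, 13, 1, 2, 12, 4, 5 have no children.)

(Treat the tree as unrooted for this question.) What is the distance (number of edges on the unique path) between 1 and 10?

1 – 14 – 7 – 10: 3 edges.

3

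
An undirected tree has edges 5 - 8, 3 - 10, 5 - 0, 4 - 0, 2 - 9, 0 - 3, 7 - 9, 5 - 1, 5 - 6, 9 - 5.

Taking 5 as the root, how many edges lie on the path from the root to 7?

2

Path from 5 to 7: 5 → 9 → 7, which has 2 edges.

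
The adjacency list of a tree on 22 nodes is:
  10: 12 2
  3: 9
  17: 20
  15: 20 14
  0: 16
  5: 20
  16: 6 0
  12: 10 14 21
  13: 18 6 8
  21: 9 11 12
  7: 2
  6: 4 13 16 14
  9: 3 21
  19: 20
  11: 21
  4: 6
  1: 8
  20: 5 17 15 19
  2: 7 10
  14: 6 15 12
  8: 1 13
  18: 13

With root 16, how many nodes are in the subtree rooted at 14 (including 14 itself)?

14's subtree: {14, 15, 12, 20, 10, 21, 19, 5, 17, 2, 9, 11, 7, 3}, size 14.

14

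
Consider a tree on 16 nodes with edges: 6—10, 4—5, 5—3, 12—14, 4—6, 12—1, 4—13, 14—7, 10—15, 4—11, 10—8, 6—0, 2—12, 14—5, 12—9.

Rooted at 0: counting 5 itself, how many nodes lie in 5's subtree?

8

The subtree rooted at 5 contains: 5, 14, 3, 12, 7, 2, 9, 1 — 8 nodes.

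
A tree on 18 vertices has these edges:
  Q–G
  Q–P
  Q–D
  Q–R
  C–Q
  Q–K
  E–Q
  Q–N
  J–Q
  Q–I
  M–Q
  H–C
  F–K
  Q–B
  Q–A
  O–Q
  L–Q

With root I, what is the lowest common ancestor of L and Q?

L's ancestor chain is L, Q, I and Q's is Q, I; they first meet at Q.

Q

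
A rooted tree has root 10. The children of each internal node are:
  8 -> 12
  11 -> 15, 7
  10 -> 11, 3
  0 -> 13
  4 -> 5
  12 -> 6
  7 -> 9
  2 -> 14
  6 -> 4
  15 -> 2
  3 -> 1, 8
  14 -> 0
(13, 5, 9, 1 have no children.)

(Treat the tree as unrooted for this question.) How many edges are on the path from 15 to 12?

5

The path is 15 - 11 - 10 - 3 - 8 - 12, which has 5 edges.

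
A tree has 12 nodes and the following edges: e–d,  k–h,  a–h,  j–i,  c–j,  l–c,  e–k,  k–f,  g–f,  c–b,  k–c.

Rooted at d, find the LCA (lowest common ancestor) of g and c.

k

Path g→root: g f k e d; path c→root: c k e d.
First common node: k.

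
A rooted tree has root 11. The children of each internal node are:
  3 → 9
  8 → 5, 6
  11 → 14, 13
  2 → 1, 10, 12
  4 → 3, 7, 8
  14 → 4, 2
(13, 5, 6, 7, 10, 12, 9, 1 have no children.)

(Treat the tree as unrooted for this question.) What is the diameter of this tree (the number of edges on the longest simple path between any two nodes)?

5

BFS from 12 reaches 9 last, at distance 5; BFS from 9 confirms no node is farther.
Path: 12–2–14–4–3–9.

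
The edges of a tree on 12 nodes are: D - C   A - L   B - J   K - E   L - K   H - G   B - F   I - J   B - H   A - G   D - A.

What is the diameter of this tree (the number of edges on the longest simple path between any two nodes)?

8

Starting from I, a farthest node is E at distance 8.
One longest path: I - J - B - H - G - A - L - K - E.
So the diameter is 8.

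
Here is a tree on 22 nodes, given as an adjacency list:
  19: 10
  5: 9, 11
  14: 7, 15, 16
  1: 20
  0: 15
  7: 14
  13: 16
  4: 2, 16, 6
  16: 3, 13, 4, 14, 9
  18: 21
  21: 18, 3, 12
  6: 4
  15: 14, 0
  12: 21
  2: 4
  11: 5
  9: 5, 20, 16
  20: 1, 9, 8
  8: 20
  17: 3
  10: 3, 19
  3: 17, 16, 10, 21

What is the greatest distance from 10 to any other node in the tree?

Distances from 10 peak at 5, attained at 8 (11, 1, 0 also at distance 5).
10 – 3 – 16 – 9 – 20 – 8

5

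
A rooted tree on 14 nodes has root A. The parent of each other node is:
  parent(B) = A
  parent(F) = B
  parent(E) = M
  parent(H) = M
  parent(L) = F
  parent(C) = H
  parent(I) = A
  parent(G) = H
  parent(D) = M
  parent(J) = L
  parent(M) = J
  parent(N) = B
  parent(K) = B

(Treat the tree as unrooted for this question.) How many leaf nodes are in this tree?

7

The leaves are C, D, E, G, I, K, N.
That is 7 leaves.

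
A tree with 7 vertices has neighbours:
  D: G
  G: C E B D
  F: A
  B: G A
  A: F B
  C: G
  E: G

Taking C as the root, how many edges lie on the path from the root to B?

2

Path from C to B: C–G–B, which has 2 edges.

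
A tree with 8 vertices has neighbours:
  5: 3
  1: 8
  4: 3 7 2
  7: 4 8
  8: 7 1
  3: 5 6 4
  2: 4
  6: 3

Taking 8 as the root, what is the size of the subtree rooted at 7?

Descendants of 7 (including itself): 7, 4, 3, 2, 5, 6. That's 6.

6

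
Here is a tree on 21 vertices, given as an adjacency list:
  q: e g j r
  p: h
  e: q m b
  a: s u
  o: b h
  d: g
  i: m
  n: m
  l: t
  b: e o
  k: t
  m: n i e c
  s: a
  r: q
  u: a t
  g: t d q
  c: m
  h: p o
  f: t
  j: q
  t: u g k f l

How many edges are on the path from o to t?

The path is o – b – e – q – g – t, which has 5 edges.

5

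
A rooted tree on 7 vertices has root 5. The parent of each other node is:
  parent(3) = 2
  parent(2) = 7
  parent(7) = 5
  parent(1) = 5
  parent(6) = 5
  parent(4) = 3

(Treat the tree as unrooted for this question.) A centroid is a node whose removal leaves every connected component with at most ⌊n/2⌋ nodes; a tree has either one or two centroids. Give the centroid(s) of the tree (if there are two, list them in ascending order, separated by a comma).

If 7 is removed the pieces have sizes 3, 3, all ≤ ⌊7/2⌋ = 3.
No neighbour of 7 does as well, so 7 is the unique centroid.

7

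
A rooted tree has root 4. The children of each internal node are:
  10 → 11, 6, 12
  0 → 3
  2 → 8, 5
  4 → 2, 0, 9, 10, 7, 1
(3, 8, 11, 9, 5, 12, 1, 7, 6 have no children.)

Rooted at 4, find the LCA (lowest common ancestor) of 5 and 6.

4

5's ancestor chain is 5, 2, 4 and 6's is 6, 10, 4; they first meet at 4.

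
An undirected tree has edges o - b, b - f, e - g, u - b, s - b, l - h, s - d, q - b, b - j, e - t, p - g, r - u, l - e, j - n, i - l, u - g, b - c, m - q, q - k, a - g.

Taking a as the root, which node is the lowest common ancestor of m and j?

b

m's ancestor chain is m, q, b, u, g, a and j's is j, b, u, g, a; they first meet at b.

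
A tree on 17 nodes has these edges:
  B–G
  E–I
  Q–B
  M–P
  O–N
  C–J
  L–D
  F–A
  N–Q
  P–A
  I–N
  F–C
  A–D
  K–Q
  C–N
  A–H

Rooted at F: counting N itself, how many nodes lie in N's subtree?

8

Descendants of N (including itself): N, O, Q, I, B, K, E, G. That's 8.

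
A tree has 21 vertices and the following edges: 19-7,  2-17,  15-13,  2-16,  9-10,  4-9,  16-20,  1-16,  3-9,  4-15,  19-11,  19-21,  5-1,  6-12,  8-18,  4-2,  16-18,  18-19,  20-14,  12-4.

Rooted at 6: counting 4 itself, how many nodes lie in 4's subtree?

4's subtree: {4, 2, 9, 15, 16, 17, 3, 10, 13, 18, 1, 20, 19, 8, 5, 14, 21, 7, 11}, size 19.

19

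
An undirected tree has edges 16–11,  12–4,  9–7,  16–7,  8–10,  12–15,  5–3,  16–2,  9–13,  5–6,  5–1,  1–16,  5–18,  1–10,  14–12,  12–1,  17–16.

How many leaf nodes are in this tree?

11

Exactly 11 nodes have a single neighbour: 2, 3, 4, 6, 8, 11, 13, 14, 15, 17, 18.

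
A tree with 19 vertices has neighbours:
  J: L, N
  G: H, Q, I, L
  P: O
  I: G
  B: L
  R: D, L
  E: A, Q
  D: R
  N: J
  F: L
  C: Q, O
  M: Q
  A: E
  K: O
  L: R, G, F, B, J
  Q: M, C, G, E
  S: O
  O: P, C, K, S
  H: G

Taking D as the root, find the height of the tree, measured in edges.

The longest root-to-leaf path is D → R → L → G → Q → C → O → K (7 edges).

7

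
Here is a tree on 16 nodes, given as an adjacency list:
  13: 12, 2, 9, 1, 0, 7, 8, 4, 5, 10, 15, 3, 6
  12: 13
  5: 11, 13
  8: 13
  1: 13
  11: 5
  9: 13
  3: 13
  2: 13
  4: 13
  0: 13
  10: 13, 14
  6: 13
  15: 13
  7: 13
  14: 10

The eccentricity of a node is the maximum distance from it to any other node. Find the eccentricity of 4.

Distances from 4 peak at 3, attained at 11 (14 also at distance 3).
4–13–5–11

3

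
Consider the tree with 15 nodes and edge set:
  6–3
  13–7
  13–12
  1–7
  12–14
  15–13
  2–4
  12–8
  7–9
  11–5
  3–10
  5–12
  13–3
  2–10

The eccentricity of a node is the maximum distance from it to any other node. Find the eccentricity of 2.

6

Distances from 2 peak at 6, attained at 11.
2-10-3-13-12-5-11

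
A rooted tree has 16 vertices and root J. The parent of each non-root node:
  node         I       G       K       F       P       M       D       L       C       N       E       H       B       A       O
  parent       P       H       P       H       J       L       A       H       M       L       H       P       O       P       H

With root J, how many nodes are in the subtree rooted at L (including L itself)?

4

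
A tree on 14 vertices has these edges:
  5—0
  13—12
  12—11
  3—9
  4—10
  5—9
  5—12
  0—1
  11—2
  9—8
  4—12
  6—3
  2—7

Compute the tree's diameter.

7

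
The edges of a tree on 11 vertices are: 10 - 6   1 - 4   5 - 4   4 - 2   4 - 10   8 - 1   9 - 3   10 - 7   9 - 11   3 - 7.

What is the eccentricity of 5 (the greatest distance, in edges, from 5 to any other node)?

6

A farthest node from 5 is 11.
The path 5–4–10–7–3–9–11 has 6 edges.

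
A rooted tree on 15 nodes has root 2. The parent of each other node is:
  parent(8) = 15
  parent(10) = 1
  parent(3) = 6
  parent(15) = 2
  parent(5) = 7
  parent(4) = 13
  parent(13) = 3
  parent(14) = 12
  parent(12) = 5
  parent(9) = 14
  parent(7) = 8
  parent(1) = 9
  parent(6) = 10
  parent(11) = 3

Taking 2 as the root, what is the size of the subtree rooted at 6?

5

Descendants of 6 (including itself): 6, 3, 11, 13, 4. That's 5.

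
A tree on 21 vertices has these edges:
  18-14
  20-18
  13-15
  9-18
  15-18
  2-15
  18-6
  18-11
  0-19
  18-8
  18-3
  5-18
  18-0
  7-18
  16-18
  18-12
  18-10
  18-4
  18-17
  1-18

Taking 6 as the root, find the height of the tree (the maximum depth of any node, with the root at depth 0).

3

The longest root-to-leaf path is 6-18-15-13 (3 edges).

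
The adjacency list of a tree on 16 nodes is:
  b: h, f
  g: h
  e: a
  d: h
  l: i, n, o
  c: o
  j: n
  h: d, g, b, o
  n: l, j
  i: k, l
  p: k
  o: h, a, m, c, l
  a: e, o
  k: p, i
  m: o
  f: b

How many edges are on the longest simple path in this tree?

7

Starting from p, a farthest node is f at distance 7.
One longest path: p - k - i - l - o - h - b - f.
So the diameter is 7.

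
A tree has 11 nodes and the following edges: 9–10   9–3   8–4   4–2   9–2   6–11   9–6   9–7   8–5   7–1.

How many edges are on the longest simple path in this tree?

A longest path is 1–7–9–2–4–8–5, with 6 edges.

6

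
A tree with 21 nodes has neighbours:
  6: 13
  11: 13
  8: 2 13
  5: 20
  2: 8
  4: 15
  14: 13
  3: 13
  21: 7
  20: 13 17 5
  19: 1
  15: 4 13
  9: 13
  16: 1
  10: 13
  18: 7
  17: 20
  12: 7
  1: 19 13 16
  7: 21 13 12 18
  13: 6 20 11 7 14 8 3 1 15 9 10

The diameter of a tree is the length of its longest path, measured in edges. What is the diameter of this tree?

4

BFS from 17 reaches 16 last, at distance 4; BFS from 16 confirms no node is farther.
Path: 17 – 20 – 13 – 1 – 16.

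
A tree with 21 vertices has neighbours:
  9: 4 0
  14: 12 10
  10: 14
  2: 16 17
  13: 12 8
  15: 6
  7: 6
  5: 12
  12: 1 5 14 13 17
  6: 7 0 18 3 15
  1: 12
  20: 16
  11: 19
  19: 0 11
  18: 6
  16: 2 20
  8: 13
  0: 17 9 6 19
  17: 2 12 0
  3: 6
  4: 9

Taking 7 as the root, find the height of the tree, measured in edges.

6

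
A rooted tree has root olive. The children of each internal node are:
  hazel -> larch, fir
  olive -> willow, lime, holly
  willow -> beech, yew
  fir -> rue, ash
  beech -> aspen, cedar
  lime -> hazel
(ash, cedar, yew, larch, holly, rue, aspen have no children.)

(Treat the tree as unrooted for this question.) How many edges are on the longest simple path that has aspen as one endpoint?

7

Distances from aspen peak at 7, attained at ash (rue also at distance 7).
aspen – beech – willow – olive – lime – hazel – fir – ash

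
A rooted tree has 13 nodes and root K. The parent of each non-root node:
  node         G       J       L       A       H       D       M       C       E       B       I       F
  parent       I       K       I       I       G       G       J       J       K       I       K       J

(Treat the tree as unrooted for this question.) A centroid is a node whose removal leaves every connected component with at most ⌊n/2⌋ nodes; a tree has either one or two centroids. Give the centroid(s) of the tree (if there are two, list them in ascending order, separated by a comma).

I

Removing I splits the tree into components of sizes 6, 3, 1, 1, 1; the largest is 6 ≤ ⌊13/2⌋ = 6.
Every other node leaves some component of size > 6, so the centroid is unique.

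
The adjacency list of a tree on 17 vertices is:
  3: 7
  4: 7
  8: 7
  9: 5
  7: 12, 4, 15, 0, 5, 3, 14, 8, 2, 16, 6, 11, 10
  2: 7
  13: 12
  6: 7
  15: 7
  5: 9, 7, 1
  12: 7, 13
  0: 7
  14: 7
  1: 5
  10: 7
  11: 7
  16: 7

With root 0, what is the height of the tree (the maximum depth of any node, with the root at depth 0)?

3

A deepest node is 9, reached by 0 – 7 – 5 – 9.
That path has 3 edges, so the height is 3.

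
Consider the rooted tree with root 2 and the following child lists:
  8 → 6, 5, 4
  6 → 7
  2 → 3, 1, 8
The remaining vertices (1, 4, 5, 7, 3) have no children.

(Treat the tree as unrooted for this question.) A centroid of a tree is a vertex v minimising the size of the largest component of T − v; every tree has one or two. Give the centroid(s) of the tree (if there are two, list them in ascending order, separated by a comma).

If 8 is removed the pieces have sizes 3, 2, 1, 1, all ≤ ⌊8/2⌋ = 4.
Every other node leaves some component of size > 4, so the centroid is unique.

8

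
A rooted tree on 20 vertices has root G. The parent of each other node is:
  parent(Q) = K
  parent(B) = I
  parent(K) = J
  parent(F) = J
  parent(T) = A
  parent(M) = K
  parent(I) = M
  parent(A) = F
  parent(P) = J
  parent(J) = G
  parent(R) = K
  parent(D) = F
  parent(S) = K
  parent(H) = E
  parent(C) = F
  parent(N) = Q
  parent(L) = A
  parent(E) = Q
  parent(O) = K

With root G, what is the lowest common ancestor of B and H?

Path B→root: B I M K J G; path H→root: H E Q K J G.
First common node: K.

K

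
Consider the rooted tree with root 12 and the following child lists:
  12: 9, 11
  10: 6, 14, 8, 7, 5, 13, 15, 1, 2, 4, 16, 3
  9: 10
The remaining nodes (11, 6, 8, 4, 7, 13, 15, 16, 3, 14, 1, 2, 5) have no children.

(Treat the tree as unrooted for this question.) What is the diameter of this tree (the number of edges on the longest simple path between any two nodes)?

4

BFS from 11 reaches 14 last, at distance 4; BFS from 14 confirms no node is farther.
Path: 11 - 12 - 9 - 10 - 14.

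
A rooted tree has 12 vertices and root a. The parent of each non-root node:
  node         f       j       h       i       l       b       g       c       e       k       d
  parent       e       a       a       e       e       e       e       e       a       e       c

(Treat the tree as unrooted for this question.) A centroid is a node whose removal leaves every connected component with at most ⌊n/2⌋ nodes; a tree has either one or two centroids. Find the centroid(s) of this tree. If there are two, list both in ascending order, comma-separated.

Removing e splits the tree into components of sizes 3, 2, 1, 1, 1, 1, 1, 1; the largest is 3 ≤ ⌊12/2⌋ = 6.
No neighbour of e does as well, so e is the unique centroid.

e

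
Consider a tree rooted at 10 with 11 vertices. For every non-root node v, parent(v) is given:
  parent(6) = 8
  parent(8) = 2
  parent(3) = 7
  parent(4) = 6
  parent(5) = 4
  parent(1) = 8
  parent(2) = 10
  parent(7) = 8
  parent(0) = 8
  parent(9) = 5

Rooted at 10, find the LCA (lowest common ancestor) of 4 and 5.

4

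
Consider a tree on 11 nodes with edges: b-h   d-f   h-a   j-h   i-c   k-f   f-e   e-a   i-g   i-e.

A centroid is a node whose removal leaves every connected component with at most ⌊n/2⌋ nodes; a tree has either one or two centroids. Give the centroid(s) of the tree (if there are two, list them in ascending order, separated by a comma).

e

If e is removed the pieces have sizes 4, 3, 3, all ≤ ⌊11/2⌋ = 5.
No neighbour of e does as well, so e is the unique centroid.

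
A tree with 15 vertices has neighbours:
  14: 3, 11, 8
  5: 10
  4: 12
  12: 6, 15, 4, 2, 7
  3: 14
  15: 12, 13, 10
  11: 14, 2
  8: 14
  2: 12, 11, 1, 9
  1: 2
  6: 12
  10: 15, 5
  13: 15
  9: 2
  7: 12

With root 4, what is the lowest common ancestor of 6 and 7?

12

6's ancestor chain is 6, 12, 4 and 7's is 7, 12, 4; they first meet at 12.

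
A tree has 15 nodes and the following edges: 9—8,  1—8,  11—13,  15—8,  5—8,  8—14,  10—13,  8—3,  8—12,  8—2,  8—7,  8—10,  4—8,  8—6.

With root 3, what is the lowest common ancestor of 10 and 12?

10's ancestor chain is 10, 8, 3 and 12's is 12, 8, 3; they first meet at 8.

8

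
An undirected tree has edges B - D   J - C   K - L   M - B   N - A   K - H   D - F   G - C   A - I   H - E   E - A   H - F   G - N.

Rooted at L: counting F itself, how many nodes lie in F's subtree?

4

Descendants of F (including itself): F, D, B, M. That's 4.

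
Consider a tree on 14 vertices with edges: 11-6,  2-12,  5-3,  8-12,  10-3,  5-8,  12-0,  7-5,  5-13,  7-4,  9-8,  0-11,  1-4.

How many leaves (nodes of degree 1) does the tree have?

6

Exactly 6 nodes have a single neighbour: 1, 2, 6, 9, 10, 13.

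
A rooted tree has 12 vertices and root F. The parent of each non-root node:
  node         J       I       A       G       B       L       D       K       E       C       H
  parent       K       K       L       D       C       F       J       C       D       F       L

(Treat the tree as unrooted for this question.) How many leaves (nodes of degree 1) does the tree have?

Degree-1 nodes: A, B, E, G, H, I — 6 of them.

6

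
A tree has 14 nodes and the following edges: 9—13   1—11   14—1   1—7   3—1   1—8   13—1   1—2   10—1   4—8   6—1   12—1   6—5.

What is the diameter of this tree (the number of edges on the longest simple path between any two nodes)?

4

Starting from 4, a farthest node is 9 at distance 4.
One longest path: 4-8-1-13-9.
So the diameter is 4.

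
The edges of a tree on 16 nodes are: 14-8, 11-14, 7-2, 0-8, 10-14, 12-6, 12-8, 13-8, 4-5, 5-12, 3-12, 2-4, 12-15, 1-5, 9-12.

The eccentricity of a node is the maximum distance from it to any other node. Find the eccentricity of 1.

A farthest node from 1 is 10 (11 also at distance 5).
The path 1–5–12–8–14–10 has 5 edges.

5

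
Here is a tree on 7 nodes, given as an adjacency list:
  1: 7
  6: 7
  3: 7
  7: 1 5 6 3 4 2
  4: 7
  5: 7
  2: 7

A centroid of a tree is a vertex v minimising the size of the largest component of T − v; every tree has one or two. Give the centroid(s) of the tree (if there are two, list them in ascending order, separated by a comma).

7

Delete 7: the remaining components have sizes 1, 1, 1, 1, 1, 1. Max 1 ≤ 3, so 7 is a centroid.
No neighbour of 7 does as well, so 7 is the unique centroid.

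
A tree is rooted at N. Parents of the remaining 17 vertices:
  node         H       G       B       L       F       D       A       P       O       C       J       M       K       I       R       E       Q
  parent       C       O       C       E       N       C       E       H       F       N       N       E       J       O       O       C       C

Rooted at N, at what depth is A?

3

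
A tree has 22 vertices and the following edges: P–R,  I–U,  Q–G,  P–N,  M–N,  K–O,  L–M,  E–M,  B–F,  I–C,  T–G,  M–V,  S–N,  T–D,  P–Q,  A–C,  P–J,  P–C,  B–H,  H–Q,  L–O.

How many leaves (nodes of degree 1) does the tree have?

10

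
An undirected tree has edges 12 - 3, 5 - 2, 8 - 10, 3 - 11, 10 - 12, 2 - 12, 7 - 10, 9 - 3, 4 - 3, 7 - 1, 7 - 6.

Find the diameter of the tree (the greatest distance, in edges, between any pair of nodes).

5

BFS from 4 reaches 1 last, at distance 5; BFS from 1 confirms no node is farther.
Path: 4 - 3 - 12 - 10 - 7 - 1.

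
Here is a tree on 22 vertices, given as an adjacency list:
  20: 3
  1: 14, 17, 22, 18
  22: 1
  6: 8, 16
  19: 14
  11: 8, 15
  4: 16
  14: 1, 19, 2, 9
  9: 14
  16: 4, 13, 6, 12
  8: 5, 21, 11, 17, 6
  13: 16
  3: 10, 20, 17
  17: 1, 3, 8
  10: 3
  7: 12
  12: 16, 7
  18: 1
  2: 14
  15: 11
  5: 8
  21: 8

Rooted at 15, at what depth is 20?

5

Climbing from 20 to the root: 20–3–17–8–11–15. That's 5 steps.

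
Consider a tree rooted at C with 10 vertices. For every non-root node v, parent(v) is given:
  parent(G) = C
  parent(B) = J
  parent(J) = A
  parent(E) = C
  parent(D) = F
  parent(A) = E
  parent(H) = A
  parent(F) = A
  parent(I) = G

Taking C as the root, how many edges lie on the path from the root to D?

Climbing from D to the root: D → F → A → E → C. That's 4 steps.

4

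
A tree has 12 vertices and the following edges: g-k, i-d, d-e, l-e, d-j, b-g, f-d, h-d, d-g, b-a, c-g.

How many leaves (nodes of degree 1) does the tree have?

Degree-1 nodes: a, c, f, h, i, j, k, l — 8 of them.

8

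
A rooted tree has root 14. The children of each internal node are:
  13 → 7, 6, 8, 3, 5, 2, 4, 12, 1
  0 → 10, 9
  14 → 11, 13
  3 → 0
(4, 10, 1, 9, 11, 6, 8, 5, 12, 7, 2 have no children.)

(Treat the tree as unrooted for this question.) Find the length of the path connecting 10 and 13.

Walking from 10: 10 - 0 - 3 - 13. Length 3.

3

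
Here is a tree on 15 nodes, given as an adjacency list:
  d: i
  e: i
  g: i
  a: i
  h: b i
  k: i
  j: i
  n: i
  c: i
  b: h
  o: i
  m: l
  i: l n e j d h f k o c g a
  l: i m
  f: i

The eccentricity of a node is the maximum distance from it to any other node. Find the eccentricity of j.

3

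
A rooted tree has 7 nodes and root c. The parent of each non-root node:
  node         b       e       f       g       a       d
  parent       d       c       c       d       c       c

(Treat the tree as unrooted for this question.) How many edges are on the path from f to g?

The path is f – c – d – g, which has 3 edges.

3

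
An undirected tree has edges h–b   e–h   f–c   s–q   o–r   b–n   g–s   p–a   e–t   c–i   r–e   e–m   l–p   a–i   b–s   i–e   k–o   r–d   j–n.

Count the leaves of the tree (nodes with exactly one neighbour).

9

The leaves are d, f, g, j, k, l, m, q, t.
That is 9 leaves.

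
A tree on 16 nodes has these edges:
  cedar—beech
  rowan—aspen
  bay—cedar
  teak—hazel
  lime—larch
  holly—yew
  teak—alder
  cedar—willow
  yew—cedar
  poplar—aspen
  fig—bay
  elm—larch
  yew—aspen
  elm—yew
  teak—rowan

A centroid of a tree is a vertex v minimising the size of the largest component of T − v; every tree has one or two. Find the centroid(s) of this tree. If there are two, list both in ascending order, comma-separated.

yew

If yew is removed the pieces have sizes 6, 5, 3, 1, all ≤ ⌊16/2⌋ = 8.
Every other node leaves some component of size > 8, so the centroid is unique.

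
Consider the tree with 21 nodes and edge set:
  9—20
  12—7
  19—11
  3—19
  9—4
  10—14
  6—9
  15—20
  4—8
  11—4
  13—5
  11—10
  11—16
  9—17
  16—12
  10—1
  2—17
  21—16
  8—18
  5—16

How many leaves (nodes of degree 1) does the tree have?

10

The leaves are 1, 2, 3, 6, 7, 13, 14, 15, 18, 21.
That is 10 leaves.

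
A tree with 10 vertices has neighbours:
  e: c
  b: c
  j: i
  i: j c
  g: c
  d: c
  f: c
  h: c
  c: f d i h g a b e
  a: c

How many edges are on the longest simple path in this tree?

Starting from j, a farthest node is h at distance 3.
One longest path: j–i–c–h.
So the diameter is 3.

3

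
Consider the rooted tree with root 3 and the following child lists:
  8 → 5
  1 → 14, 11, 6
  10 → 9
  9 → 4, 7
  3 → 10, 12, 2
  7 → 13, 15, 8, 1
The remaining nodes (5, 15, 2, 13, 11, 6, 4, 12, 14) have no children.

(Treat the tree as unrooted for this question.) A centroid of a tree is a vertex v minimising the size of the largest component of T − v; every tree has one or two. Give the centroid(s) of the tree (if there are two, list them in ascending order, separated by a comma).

Delete 7: the remaining components have sizes 6, 4, 2, 1, 1. Max 6 ≤ 7, so 7 is a centroid.
Every other node leaves some component of size > 7, so the centroid is unique.

7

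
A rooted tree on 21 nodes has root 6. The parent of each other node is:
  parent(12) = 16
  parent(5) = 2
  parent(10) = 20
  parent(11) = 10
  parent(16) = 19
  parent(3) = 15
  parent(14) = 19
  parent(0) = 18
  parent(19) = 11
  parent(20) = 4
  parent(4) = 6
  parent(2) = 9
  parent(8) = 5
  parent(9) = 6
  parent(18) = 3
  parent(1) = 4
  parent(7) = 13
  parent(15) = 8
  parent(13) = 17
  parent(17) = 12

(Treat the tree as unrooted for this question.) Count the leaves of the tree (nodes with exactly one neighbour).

4

Degree-1 nodes: 0, 1, 7, 14 — 4 of them.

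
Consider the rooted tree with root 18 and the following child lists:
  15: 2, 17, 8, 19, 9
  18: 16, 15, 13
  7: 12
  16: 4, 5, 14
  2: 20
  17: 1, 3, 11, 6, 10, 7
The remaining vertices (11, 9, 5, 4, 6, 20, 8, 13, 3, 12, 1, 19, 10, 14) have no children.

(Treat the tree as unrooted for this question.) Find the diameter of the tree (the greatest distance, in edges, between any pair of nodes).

6

A longest path is 12–7–17–15–18–16–14, with 6 edges.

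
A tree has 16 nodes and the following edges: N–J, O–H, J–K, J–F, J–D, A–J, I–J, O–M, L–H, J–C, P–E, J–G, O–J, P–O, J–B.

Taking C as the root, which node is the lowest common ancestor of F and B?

Ancestors of F (toward the root): F, J, C.
Ancestors of B: B, J, C.
The deepest node appearing in both lists is J.

J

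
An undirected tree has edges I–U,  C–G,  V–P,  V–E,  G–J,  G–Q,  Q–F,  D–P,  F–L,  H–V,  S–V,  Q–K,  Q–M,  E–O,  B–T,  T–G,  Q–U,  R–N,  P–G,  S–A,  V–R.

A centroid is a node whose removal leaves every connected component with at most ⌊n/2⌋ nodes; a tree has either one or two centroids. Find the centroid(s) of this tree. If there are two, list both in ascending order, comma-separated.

G

Delete G: the remaining components have sizes 10, 7, 2, 1, 1. Max 10 ≤ 11, so G is a centroid.
No neighbour of G does as well, so G is the unique centroid.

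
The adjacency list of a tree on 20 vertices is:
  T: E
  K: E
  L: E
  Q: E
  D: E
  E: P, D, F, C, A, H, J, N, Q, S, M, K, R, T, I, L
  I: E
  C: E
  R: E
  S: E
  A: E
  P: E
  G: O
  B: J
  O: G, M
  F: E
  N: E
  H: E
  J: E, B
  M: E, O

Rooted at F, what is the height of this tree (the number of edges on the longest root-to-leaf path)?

The longest root-to-leaf path is F → E → M → O → G (4 edges).

4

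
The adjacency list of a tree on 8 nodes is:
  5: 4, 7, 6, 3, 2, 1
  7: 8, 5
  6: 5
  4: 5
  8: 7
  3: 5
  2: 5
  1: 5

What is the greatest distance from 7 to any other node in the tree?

The node farthest from 7 is 1 (3, 2, 6, 4 also at distance 2), via 7-5-1 — 2 edges.

2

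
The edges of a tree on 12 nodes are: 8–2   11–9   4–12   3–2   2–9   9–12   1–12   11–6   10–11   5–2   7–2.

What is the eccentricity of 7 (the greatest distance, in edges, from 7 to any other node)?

4

A farthest node from 7 is 6 (1, 4, 10 also at distance 4).
The path 7 – 2 – 9 – 11 – 6 has 4 edges.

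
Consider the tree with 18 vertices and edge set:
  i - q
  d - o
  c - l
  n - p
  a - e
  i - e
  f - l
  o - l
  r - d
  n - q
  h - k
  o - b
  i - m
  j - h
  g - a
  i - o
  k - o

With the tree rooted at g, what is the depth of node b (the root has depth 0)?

g–a–e–i–o–b — 5 edges.

5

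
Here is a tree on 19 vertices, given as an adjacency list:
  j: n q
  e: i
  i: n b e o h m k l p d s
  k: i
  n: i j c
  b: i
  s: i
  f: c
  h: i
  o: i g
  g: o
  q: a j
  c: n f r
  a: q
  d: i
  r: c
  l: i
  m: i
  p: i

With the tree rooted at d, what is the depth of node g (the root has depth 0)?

3

d – i – o – g — 3 edges.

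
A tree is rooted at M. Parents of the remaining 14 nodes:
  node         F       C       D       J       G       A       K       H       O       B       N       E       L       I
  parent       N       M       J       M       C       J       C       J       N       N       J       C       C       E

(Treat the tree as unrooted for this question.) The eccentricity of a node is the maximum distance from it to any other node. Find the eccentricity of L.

A farthest node from L is F (O, B also at distance 5).
The path L – C – M – J – N – F has 5 edges.

5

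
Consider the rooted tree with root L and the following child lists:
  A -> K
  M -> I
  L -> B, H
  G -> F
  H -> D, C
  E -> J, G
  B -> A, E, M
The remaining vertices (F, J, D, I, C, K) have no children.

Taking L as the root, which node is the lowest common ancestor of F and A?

B

Ancestors of F (toward the root): F, G, E, B, L.
Ancestors of A: A, B, L.
The deepest node appearing in both lists is B.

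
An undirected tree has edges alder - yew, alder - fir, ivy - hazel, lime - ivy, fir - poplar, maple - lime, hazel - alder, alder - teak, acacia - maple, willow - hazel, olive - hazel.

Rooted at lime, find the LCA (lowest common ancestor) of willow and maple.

lime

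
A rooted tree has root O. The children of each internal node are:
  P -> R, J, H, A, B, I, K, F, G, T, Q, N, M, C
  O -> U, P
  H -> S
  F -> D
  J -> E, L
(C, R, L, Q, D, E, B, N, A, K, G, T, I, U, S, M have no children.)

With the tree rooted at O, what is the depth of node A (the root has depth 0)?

2

Path from O to A: O–P–A, which has 2 edges.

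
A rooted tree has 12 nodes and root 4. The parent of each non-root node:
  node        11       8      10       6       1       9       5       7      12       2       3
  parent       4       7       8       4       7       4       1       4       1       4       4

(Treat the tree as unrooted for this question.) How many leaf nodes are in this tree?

8

Exactly 8 nodes have a single neighbour: 2, 3, 5, 6, 9, 10, 11, 12.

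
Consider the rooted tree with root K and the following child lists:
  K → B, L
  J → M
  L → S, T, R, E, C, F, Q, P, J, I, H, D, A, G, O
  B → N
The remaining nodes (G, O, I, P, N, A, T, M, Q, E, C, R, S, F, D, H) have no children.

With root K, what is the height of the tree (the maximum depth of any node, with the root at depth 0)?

3

M sits deepest: K – L – J – M — 3 edges from the root.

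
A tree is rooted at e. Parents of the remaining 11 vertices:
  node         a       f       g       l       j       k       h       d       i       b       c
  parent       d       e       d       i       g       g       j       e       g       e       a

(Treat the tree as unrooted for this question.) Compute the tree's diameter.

5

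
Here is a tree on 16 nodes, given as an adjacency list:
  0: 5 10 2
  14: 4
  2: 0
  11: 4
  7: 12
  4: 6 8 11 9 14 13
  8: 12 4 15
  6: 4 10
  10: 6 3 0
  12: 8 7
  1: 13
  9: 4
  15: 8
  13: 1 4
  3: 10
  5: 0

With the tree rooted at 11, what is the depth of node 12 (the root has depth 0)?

3

Climbing from 12 to the root: 12 – 8 – 4 – 11. That's 3 steps.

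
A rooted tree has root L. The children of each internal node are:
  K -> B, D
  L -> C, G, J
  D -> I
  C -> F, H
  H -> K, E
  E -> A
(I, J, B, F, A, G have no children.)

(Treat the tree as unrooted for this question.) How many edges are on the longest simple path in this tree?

A longest path is I - D - K - H - C - L - J, with 6 edges.

6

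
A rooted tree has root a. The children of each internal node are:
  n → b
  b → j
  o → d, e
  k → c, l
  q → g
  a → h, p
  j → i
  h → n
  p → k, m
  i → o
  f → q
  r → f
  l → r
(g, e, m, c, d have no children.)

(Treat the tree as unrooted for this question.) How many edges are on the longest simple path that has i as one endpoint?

12

A farthest node from i is g.
The path i – j – b – n – h – a – p – k – l – r – f – q – g has 12 edges.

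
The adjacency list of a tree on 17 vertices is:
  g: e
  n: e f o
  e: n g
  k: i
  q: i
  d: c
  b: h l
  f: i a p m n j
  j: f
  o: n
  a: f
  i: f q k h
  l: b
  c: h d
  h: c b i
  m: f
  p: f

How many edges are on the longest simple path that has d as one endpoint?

7

A farthest node from d is g.
The path d – c – h – i – f – n – e – g has 7 edges.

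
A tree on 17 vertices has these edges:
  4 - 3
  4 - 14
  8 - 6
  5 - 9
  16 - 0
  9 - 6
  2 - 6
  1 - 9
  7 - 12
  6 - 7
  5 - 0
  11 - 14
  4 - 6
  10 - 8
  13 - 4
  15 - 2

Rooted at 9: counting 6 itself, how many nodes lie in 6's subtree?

12

Descendants of 6 (including itself): 6, 8, 7, 4, 2, 10, 12, 3, 14, 13, 15, 11. That's 12.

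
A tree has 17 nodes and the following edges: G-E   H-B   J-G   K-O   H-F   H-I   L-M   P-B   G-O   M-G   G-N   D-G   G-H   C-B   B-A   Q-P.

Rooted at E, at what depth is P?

4

Climbing from P to the root: P–B–H–G–E. That's 4 steps.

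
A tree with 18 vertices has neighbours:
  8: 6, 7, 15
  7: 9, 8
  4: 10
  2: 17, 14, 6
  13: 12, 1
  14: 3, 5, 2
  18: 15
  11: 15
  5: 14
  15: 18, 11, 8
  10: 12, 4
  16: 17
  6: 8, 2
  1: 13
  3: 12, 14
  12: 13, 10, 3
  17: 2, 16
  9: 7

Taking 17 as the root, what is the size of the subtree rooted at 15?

Descendants of 15 (including itself): 15, 11, 18. That's 3.

3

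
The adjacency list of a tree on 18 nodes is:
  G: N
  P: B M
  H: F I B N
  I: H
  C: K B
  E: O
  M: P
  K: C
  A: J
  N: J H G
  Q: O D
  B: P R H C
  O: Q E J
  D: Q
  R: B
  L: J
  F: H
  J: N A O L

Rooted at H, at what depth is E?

4

H – N – J – O – E — 4 edges.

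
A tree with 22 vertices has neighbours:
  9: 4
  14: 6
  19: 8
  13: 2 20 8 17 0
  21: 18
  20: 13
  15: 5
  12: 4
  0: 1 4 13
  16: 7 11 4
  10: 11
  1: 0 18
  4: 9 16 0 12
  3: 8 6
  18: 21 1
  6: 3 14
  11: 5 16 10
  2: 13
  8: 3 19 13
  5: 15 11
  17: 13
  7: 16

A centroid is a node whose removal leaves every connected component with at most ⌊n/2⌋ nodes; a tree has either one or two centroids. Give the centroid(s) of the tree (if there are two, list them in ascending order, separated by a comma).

0

If 0 is removed the pieces have sizes 9, 9, 3, all ≤ ⌊22/2⌋ = 11.
No neighbour of 0 does as well, so 0 is the unique centroid.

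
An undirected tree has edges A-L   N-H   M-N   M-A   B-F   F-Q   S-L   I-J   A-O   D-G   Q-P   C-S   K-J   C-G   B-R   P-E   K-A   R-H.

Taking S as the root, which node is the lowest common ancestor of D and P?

Path D→root: D G C S; path P→root: P Q F B R H N M A L S.
First common node: S.

S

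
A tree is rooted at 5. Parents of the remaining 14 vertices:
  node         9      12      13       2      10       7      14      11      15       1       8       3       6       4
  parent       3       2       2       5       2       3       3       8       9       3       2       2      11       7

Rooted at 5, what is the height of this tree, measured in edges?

4

4 sits deepest: 5 → 2 → 3 → 7 → 4 — 4 edges from the root.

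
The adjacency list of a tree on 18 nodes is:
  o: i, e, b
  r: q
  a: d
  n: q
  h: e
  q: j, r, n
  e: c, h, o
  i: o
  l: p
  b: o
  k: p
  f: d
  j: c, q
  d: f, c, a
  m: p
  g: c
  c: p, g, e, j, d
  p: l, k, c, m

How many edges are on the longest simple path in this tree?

BFS from i reaches r last, at distance 6; BFS from r confirms no node is farther.
Path: i-o-e-c-j-q-r.

6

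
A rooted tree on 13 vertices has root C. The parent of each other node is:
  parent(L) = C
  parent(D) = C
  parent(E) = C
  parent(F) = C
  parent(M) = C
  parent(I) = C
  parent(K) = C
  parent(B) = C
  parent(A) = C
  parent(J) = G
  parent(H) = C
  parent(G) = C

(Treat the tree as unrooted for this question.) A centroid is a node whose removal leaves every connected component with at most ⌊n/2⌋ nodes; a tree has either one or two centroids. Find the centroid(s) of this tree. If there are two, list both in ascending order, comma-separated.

C

Removing C splits the tree into components of sizes 2, 1, 1, 1, 1, 1, 1, 1, 1, 1, 1; the largest is 2 ≤ ⌊13/2⌋ = 6.
No neighbour of C does as well, so C is the unique centroid.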